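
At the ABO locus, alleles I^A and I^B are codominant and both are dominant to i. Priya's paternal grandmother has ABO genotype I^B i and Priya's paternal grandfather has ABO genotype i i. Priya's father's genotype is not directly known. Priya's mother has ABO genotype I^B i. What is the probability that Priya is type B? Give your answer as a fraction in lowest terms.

5/8

Priya's father's ABO genotype from I^B i × i i: 1/2 I^B i, 1/2 i i.
Crossing each possibility with the mother I^B i and summing P(type B): 1/2·3/4 + 1/2·1/2 = 5/8.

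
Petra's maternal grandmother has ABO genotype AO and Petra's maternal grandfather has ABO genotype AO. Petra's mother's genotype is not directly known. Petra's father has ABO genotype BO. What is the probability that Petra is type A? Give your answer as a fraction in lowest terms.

1/4

Petra's mother's ABO genotype from AO × AO: 1/4 AA, 1/2 AO, 1/4 OO.
Crossing each possibility with the father BO and summing P(type A): 1/4·1/2 + 1/2·1/4 + 1/4·0 = 1/4.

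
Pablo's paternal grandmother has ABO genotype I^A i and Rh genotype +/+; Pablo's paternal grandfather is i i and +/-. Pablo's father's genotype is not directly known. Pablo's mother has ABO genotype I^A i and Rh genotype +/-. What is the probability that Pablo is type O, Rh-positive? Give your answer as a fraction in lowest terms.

Pablo's father's ABO genotype from I^A i × i i: 1/2 I^A i, 1/2 i i.
Crossing each possibility with the mother I^A i and summing P(type O): 1/2·1/4 + 1/2·1/2 = 3/8.
Similarly for Rh via the father's Rh distribution: P(Rh+) = 7/8.
Independent loci: 3/8 × 7/8 = 21/64.

21/64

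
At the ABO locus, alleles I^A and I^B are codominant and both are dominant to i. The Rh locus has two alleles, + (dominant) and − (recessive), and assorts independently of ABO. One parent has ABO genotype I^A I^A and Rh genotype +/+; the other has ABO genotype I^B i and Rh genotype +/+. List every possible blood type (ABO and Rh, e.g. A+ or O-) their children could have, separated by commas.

Gametes from I^A I^A × I^B i give offspring ABO genotypes I^A I^B, I^A i, i.e. phenotypes A, AB.
Rh cross +/+ × +/+ → phenotypes Rh+.
Combining independently: A+, AB+.

A+, AB+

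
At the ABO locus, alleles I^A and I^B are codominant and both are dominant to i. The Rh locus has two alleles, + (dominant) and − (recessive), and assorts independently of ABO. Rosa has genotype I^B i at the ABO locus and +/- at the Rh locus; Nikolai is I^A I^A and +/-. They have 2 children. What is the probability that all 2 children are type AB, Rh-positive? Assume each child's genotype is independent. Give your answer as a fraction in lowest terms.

9/64

ABO cross I^B i × I^A I^A → 1/2 A, 1/2 AB.
Rh cross +/- × +/- → 3/4 Rh+, 1/4 Rh-; so P(type AB, Rh-positive) = 1/2 × 3/4 = 3/8 per child.
All 2 independent: (3/8)^2 = 9/64.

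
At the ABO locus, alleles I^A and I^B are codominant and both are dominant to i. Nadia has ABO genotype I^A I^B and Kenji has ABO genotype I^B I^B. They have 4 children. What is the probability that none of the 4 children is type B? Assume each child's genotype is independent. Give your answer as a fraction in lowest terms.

ABO cross I^A I^B × I^B I^B → 1/2 B, 1/2 AB.
So P(type B) = 1/2 per child.
P(not type B) = 1/2 for one child; (1/2)^4 = 1/16.

1/16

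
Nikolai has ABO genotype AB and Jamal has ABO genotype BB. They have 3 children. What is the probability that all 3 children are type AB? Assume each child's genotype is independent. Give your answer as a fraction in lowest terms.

1/8

ABO cross AB × BB → 1/2 B, 1/2 AB.
So P(type AB) = 1/2 per child.
All 3 independent: (1/2)^3 = 1/8.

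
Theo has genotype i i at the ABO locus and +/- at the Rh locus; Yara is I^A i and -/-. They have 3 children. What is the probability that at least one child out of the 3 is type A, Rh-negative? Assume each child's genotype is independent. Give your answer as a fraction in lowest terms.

37/64

ABO cross i i × I^A i → 1/2 O, 1/2 A.
Rh cross +/- × -/- → 1/2 Rh+, 1/2 Rh-; so P(type A, Rh-negative) = 1/2 × 1/2 = 1/4 per child.
P(none) = (3/4)^3 = 27/64; P(at least one) = 1 − 27/64 = 37/64.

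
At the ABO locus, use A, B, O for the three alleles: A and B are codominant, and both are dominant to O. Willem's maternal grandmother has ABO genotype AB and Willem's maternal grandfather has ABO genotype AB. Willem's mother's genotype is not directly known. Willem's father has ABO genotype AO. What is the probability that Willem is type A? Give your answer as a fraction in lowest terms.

Willem's mother's ABO genotype from AB × AB: 1/4 AA, 1/2 AB, 1/4 BB.
Crossing each possibility with the father AO and summing P(type A): 1/4·1 + 1/2·1/2 + 1/4·0 = 1/2.

1/2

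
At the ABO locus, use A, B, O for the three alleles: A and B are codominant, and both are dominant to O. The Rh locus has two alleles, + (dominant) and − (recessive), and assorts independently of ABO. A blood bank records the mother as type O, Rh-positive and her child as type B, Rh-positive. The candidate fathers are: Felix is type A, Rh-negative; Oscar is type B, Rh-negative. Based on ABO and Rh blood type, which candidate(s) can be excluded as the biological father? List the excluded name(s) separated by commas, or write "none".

A candidate is excluded only if no genotype consistent with his phenotype could produce a type B, Rh-positive child with a type O, Rh-positive mother.
Felix (type A, Rh-): no genotype consistent with that phenotype can produce a type-B Rh+ child with a type-O mother.

Felix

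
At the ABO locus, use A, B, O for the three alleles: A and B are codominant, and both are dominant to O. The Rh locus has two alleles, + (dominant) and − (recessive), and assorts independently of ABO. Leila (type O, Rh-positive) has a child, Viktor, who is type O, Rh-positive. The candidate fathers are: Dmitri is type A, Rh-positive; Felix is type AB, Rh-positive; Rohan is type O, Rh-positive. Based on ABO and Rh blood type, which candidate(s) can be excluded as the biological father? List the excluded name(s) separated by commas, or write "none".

A candidate is excluded only if no genotype consistent with his phenotype could produce a type O, Rh-positive child with a type O, Rh-positive mother.
Felix (type AB, Rh+): no genotype consistent with that phenotype can produce a type-O Rh+ child with a type-O mother.

Felix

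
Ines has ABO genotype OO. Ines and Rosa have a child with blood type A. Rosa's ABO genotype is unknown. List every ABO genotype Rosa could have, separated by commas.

For each candidate genotype of Rosa, check whether crossing it with OO can produce every observed child phenotype.
  AA → possible child types {A} ✓
  AB → possible child types {A, B} ✓
  AO → possible child types {O, A} ✓
  BB → possible child types {B} ✗
  BO → possible child types {O, B} ✗
  OO → possible child types {O} ✗

AA, AB, AO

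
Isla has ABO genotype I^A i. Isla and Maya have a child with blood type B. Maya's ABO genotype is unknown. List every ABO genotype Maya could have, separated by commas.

For each candidate genotype of Maya, check whether crossing it with I^A i can produce every observed child phenotype.
  I^A I^A → possible child types {A} ✗
  I^A I^B → possible child types {A, B, AB} ✓
  I^A i → possible child types {O, A} ✗
  I^B I^B → possible child types {B, AB} ✓
  I^B i → possible child types {O, A, B, AB} ✓
  i i → possible child types {O, A} ✗

I^A I^B, I^B I^B, I^B i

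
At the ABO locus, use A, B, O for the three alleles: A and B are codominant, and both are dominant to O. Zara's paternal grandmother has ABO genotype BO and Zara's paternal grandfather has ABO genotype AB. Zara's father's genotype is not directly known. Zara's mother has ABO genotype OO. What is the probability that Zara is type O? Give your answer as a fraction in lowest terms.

1/4

Zara's father's ABO genotype from BO × AB: 1/4 AB, 1/4 AO, 1/4 BB, 1/4 BO.
Crossing each possibility with the mother OO and summing P(type O): 1/4·0 + 1/4·1/2 + 1/4·0 + 1/4·1/2 = 1/4.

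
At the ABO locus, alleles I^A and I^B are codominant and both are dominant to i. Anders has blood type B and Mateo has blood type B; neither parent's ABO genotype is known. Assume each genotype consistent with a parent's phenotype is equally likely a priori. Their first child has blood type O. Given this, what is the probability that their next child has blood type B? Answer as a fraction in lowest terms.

Possible genotypes: Anders ∈ {I^B I^B, I^B i}; Mateo ∈ {I^B I^B, I^B i}.
Weight each parental genotype pair by prior × P(type-O child):
  I^B i × I^B i: posterior weight 1; P(next child type B) = 3/4.
Weighted sum = 3/4.

3/4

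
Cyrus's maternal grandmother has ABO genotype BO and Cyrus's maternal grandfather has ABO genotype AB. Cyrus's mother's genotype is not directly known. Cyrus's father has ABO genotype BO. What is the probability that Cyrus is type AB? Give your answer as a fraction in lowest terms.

Cyrus's mother's ABO genotype from BO × AB: 1/4 AB, 1/4 AO, 1/4 BB, 1/4 BO.
Crossing each possibility with the father BO and summing P(type AB): 1/4·1/4 + 1/4·1/4 + 1/4·0 + 1/4·0 = 1/8.

1/8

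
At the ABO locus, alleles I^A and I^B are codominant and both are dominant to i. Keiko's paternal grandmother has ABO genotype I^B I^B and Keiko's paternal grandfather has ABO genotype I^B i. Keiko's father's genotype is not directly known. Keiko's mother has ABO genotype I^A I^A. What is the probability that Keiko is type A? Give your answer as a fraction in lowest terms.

1/4

Keiko's father's ABO genotype from I^B I^B × I^B i: 1/2 I^B I^B, 1/2 I^B i.
Crossing each possibility with the mother I^A I^A and summing P(type A): 1/2·0 + 1/2·1/2 = 1/4.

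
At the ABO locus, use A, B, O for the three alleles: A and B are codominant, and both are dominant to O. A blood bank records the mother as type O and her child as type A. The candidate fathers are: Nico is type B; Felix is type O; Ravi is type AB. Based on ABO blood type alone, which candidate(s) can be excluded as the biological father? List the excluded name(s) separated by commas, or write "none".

Nico, Felix

A candidate is excluded only if no genotype consistent with his phenotype could produce a type A child with a type O mother.
Nico (type B): no genotype consistent with that phenotype can produce a type-A child with a type-O mother.
Felix (type O): no genotype consistent with that phenotype can produce a type-A child with a type-O mother.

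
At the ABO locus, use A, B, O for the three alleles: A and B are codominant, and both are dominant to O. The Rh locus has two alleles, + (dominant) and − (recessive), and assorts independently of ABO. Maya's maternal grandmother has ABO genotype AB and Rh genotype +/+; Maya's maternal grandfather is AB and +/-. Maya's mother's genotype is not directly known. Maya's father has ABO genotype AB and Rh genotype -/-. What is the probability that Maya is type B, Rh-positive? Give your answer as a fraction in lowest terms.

Maya's mother's ABO genotype from AB × AB: 1/4 AA, 1/2 AB, 1/4 BB.
Crossing each possibility with the father AB and summing P(type B): 1/4·0 + 1/2·1/4 + 1/4·1/2 = 1/4.
Similarly for Rh via the mother's Rh distribution: P(Rh+) = 3/4.
Independent loci: 1/4 × 3/4 = 3/16.

3/16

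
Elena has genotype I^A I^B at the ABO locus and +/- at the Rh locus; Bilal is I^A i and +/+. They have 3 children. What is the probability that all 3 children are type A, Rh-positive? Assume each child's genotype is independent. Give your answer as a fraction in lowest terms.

1/8

ABO cross I^A I^B × I^A i → 1/2 A, 1/4 B, 1/4 AB.
Rh cross +/- × +/+ → 1 Rh+; so P(type A, Rh-positive) = 1/2 × 1 = 1/2 per child.
All 3 independent: (1/2)^3 = 1/8.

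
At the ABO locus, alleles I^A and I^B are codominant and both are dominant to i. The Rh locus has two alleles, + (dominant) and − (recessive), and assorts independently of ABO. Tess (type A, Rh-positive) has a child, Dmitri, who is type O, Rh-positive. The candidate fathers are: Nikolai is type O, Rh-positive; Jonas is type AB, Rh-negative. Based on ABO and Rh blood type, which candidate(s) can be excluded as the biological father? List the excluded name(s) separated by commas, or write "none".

A candidate is excluded only if no genotype consistent with his phenotype could produce a type O, Rh-positive child with a type A, Rh-positive mother.
Jonas (type AB, Rh-): no genotype consistent with that phenotype can produce a type-O Rh+ child with a type-A mother.

Jonas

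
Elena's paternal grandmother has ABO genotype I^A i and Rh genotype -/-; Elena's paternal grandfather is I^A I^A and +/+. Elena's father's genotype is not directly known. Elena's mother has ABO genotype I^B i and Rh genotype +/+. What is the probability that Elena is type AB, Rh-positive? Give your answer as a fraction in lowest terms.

3/8

Elena's father's ABO genotype from I^A i × I^A I^A: 1/2 I^A I^A, 1/2 I^A i.
Crossing each possibility with the mother I^B i and summing P(type AB): 1/2·1/2 + 1/2·1/4 = 3/8.
Similarly for Rh via the father's Rh distribution: P(Rh+) = 1.
Independent loci: 3/8 × 1 = 3/8.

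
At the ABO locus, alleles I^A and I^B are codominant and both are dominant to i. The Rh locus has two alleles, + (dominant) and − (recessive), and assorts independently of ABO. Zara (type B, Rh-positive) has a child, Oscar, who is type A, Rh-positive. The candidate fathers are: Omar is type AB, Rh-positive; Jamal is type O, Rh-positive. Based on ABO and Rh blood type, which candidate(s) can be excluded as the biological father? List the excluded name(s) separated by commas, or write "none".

A candidate is excluded only if no genotype consistent with his phenotype could produce a type A, Rh-positive child with a type B, Rh-positive mother.
Jamal (type O, Rh+): no genotype consistent with that phenotype can produce a type-A Rh+ child with a type-B mother.

Jamal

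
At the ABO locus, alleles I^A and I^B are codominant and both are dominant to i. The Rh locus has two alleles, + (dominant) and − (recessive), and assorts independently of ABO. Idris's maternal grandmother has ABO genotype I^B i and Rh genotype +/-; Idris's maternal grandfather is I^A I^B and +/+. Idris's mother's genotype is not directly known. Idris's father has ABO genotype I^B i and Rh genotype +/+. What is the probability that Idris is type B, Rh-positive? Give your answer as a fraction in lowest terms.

Idris's mother's ABO genotype from I^B i × I^A I^B: 1/4 I^A I^B, 1/4 I^A i, 1/4 I^B I^B, 1/4 I^B i.
Crossing each possibility with the father I^B i and summing P(type B): 1/4·1/2 + 1/4·1/4 + 1/4·1 + 1/4·3/4 = 5/8.
Similarly for Rh via the mother's Rh distribution: P(Rh+) = 1.
Independent loci: 5/8 × 1 = 5/8.

5/8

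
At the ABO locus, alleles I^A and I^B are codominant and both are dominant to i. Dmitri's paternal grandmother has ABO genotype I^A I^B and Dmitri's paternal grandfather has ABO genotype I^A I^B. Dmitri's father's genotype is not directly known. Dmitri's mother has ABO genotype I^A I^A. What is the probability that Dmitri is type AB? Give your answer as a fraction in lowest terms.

1/2

Dmitri's father's ABO genotype from I^A I^B × I^A I^B: 1/4 I^A I^A, 1/2 I^A I^B, 1/4 I^B I^B.
Crossing each possibility with the mother I^A I^A and summing P(type AB): 1/4·0 + 1/2·1/2 + 1/4·1 = 1/2.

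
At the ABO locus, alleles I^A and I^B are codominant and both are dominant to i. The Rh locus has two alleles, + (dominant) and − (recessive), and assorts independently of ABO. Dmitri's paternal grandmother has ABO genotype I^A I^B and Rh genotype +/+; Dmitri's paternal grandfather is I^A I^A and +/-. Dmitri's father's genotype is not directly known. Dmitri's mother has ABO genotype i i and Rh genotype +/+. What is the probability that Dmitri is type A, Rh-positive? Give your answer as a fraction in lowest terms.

Dmitri's father's ABO genotype from I^A I^B × I^A I^A: 1/2 I^A I^A, 1/2 I^A I^B.
Crossing each possibility with the mother i i and summing P(type A): 1/2·1 + 1/2·1/2 = 3/4.
Similarly for Rh via the father's Rh distribution: P(Rh+) = 1.
Independent loci: 3/4 × 1 = 3/4.

3/4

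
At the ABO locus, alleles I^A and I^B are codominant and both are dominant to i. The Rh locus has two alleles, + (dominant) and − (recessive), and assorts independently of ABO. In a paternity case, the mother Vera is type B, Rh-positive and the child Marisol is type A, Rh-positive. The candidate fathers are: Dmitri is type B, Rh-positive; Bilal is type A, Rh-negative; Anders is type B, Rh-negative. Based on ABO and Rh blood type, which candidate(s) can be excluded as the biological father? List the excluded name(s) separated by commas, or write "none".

Dmitri, Anders

A candidate is excluded only if no genotype consistent with his phenotype could produce a type A, Rh-positive child with a type B, Rh-positive mother.
Dmitri (type B, Rh+): no genotype consistent with that phenotype can produce a type-A Rh+ child with a type-B mother.
Anders (type B, Rh-): no genotype consistent with that phenotype can produce a type-A Rh+ child with a type-B mother.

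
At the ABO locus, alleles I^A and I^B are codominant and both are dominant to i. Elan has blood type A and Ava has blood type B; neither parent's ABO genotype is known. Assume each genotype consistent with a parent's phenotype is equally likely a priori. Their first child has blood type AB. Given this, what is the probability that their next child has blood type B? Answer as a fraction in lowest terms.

Possible genotypes: Elan ∈ {I^A I^A, I^A i}; Ava ∈ {I^B I^B, I^B i}.
Weight each parental genotype pair by prior × P(type-AB child):
  I^A I^A × I^B I^B: posterior weight 4/9; P(next child type B) = 0.
  I^A I^A × I^B i: posterior weight 2/9; P(next child type B) = 0.
  I^A i × I^B I^B: posterior weight 2/9; P(next child type B) = 1/2.
  I^A i × I^B i: posterior weight 1/9; P(next child type B) = 1/4.
Weighted sum = 5/36.

5/36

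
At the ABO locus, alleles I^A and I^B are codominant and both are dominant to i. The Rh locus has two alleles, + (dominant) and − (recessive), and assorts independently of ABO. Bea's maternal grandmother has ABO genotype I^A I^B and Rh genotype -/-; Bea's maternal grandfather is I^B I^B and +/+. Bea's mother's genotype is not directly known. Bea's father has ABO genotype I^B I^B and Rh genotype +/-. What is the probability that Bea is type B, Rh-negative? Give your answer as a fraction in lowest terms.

3/16

Bea's mother's ABO genotype from I^A I^B × I^B I^B: 1/2 I^A I^B, 1/2 I^B I^B.
Crossing each possibility with the father I^B I^B and summing P(type B): 1/2·1/2 + 1/2·1 = 3/4.
Similarly for Rh via the mother's Rh distribution: P(Rh-) = 1/4.
Independent loci: 3/4 × 1/4 = 3/16.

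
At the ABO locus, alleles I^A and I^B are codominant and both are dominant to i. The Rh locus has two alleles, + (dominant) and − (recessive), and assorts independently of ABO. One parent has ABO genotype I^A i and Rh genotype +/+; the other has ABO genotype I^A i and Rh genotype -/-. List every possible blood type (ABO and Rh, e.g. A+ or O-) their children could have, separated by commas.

O+, A+

Gametes from I^A i × I^A i give offspring ABO genotypes I^A I^A, I^A i, i i, i.e. phenotypes O, A.
Rh cross +/+ × -/- → phenotypes Rh+.
Combining independently: O+, A+.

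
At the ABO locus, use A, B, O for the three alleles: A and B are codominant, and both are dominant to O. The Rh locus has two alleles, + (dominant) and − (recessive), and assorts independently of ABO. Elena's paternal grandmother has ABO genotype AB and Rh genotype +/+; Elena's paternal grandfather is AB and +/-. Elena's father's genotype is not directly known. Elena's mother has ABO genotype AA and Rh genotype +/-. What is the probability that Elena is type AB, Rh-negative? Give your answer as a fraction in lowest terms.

1/16

Elena's father's ABO genotype from AB × AB: 1/4 AA, 1/2 AB, 1/4 BB.
Crossing each possibility with the mother AA and summing P(type AB): 1/4·0 + 1/2·1/2 + 1/4·1 = 1/2.
Similarly for Rh via the father's Rh distribution: P(Rh-) = 1/8.
Independent loci: 1/2 × 1/8 = 1/16.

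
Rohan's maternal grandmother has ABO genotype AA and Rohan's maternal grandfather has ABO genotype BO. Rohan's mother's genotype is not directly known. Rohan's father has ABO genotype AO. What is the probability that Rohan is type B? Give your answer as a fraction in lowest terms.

1/8

Rohan's mother's ABO genotype from AA × BO: 1/2 AB, 1/2 AO.
Crossing each possibility with the father AO and summing P(type B): 1/2·1/4 + 1/2·0 = 1/8.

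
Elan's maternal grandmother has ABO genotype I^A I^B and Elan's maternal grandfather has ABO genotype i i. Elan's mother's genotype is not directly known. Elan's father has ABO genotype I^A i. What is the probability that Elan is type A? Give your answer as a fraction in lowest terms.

1/2

Elan's mother's ABO genotype from I^A I^B × i i: 1/2 I^A i, 1/2 I^B i.
Crossing each possibility with the father I^A i and summing P(type A): 1/2·3/4 + 1/2·1/4 = 1/2.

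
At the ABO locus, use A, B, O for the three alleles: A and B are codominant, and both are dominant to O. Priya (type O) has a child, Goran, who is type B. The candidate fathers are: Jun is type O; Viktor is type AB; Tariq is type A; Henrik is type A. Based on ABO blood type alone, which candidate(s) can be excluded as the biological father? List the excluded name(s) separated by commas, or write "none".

Jun, Tariq, Henrik

A candidate is excluded only if no genotype consistent with his phenotype could produce a type B child with a type O mother.
Jun (type O): no genotype consistent with that phenotype can produce a type-B child with a type-O mother.
Tariq (type A): no genotype consistent with that phenotype can produce a type-B child with a type-O mother.
Henrik (type A): no genotype consistent with that phenotype can produce a type-B child with a type-O mother.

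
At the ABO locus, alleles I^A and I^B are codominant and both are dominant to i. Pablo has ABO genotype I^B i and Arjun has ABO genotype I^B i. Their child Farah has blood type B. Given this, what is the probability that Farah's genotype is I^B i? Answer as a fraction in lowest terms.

2/3

Cross I^B i × I^B i → 1/4 I^B I^B, 1/2 I^B i, 1/4 i i.
Type-B genotypes among offspring: I^B I^B (1/4), I^B i (1/2); total 3/4.
P(I^B i | type B) = (1/2) / (3/4) = 2/3.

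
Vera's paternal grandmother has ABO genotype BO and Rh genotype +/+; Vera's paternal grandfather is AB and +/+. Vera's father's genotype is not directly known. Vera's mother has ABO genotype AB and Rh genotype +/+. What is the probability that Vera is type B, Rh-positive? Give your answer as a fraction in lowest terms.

Vera's father's ABO genotype from BO × AB: 1/4 AB, 1/4 AO, 1/4 BB, 1/4 BO.
Crossing each possibility with the mother AB and summing P(type B): 1/4·1/4 + 1/4·1/4 + 1/4·1/2 + 1/4·1/2 = 3/8.
Similarly for Rh via the father's Rh distribution: P(Rh+) = 1.
Independent loci: 3/8 × 1 = 3/8.

3/8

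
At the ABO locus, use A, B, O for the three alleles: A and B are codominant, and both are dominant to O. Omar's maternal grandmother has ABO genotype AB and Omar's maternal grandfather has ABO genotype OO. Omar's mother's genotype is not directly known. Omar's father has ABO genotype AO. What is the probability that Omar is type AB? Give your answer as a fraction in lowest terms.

Omar's mother's ABO genotype from AB × OO: 1/2 AO, 1/2 BO.
Crossing each possibility with the father AO and summing P(type AB): 1/2·0 + 1/2·1/4 = 1/8.

1/8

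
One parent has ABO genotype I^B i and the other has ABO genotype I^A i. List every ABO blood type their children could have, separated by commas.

O, A, B, AB

Gametes from I^B i × I^A i give offspring ABO genotypes I^A I^B, I^A i, I^B i, i i, i.e. phenotypes O, A, B, AB.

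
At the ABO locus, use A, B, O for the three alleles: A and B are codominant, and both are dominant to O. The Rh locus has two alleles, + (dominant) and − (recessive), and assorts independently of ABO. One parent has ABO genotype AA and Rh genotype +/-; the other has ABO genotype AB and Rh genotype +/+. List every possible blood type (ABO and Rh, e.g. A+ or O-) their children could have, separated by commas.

Gametes from AA × AB give offspring ABO genotypes AA, AB, i.e. phenotypes A, AB.
Rh cross +/- × +/+ → phenotypes Rh+.
Combining independently: A+, AB+.

A+, AB+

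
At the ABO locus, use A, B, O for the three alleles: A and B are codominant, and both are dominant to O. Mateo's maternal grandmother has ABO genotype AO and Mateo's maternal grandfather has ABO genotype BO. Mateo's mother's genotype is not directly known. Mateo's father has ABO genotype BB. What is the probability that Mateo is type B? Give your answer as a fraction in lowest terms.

Mateo's mother's ABO genotype from AO × BO: 1/4 AB, 1/4 AO, 1/4 BO, 1/4 OO.
Crossing each possibility with the father BB and summing P(type B): 1/4·1/2 + 1/4·1/2 + 1/4·1 + 1/4·1 = 3/4.

3/4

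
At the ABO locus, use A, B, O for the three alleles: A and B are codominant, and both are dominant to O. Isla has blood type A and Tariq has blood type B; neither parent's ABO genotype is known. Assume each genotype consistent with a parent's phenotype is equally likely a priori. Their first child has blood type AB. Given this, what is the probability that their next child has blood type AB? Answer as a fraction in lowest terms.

25/36

Possible genotypes: Isla ∈ {AA, AO}; Tariq ∈ {BB, BO}.
Weight each parental genotype pair by prior × P(type-AB child):
  AA × BB: posterior weight 4/9; P(next child type AB) = 1.
  AA × BO: posterior weight 2/9; P(next child type AB) = 1/2.
  AO × BB: posterior weight 2/9; P(next child type AB) = 1/2.
  AO × BO: posterior weight 1/9; P(next child type AB) = 1/4.
Weighted sum = 25/36.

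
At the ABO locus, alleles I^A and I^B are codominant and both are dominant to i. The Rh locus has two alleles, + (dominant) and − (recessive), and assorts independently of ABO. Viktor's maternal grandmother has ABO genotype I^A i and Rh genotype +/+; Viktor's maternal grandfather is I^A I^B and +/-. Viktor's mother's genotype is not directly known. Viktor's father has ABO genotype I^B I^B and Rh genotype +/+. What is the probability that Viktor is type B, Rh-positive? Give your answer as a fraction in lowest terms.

Viktor's mother's ABO genotype from I^A i × I^A I^B: 1/4 I^A I^A, 1/4 I^A I^B, 1/4 I^A i, 1/4 I^B i.
Crossing each possibility with the father I^B I^B and summing P(type B): 1/4·0 + 1/4·1/2 + 1/4·1/2 + 1/4·1 = 1/2.
Similarly for Rh via the mother's Rh distribution: P(Rh+) = 1.
Independent loci: 1/2 × 1 = 1/2.

1/2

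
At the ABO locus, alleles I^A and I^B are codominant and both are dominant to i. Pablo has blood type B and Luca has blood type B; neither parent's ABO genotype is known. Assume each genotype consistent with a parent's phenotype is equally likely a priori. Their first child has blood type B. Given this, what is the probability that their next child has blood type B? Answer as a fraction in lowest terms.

Possible genotypes: Pablo ∈ {I^B I^B, I^B i}; Luca ∈ {I^B I^B, I^B i}.
Weight each parental genotype pair by prior × P(type-B child):
  I^B I^B × I^B I^B: posterior weight 4/15; P(next child type B) = 1.
  I^B I^B × I^B i: posterior weight 4/15; P(next child type B) = 1.
  I^B i × I^B I^B: posterior weight 4/15; P(next child type B) = 1.
  I^B i × I^B i: posterior weight 1/5; P(next child type B) = 3/4.
Weighted sum = 19/20.

19/20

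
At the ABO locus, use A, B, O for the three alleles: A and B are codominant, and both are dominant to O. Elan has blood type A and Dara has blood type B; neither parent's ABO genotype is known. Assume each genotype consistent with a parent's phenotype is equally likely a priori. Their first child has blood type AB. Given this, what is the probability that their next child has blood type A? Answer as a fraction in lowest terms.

5/36

Possible genotypes: Elan ∈ {AA, AO}; Dara ∈ {BB, BO}.
Weight each parental genotype pair by prior × P(type-AB child):
  AA × BB: posterior weight 4/9; P(next child type A) = 0.
  AA × BO: posterior weight 2/9; P(next child type A) = 1/2.
  AO × BB: posterior weight 2/9; P(next child type A) = 0.
  AO × BO: posterior weight 1/9; P(next child type A) = 1/4.
Weighted sum = 5/36.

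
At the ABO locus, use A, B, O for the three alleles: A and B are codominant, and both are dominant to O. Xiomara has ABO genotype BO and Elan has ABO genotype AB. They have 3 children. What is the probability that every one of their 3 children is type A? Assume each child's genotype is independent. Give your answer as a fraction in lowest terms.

1/64

ABO cross BO × AB → 1/4 A, 1/2 B, 1/4 AB.
So P(type A) = 1/4 per child.
All 3 independent: (1/4)^3 = 1/64.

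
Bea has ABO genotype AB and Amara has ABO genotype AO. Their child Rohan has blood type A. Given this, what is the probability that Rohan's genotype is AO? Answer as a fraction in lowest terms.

1/2

Cross AB × AO → 1/4 AA, 1/4 AB, 1/4 AO, 1/4 BO.
Type-A genotypes among offspring: AA (1/4), AO (1/4); total 1/2.
P(AO | type A) = (1/4) / (1/2) = 1/2.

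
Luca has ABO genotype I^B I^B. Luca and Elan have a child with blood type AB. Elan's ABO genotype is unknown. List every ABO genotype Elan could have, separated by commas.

For each candidate genotype of Elan, check whether crossing it with I^B I^B can produce every observed child phenotype.
  I^A I^A → possible child types {AB} ✓
  I^A I^B → possible child types {B, AB} ✓
  I^A i → possible child types {B, AB} ✓
  I^B I^B → possible child types {B} ✗
  I^B i → possible child types {B} ✗
  i i → possible child types {B} ✗

I^A I^A, I^A I^B, I^A i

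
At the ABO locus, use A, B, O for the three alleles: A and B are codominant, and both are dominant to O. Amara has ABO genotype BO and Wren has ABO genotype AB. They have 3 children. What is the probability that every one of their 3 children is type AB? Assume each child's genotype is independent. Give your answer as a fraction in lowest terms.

ABO cross BO × AB → 1/4 A, 1/2 B, 1/4 AB.
So P(type AB) = 1/4 per child.
All 3 independent: (1/4)^3 = 1/64.

1/64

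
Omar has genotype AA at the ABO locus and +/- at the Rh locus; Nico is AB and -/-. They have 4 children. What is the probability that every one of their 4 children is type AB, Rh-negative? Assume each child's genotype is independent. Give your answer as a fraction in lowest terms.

1/256

ABO cross AA × AB → 1/2 A, 1/2 AB.
Rh cross +/- × -/- → 1/2 Rh+, 1/2 Rh-; so P(type AB, Rh-negative) = 1/2 × 1/2 = 1/4 per child.
All 4 independent: (1/4)^4 = 1/256.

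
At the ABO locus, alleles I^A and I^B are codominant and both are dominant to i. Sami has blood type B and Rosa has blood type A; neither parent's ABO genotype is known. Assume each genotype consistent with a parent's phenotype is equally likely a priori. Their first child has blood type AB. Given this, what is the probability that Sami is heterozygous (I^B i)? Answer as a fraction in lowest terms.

Possible genotypes: Sami ∈ {I^B I^B, I^B i}; Rosa ∈ {I^A I^A, I^A i}.
Weight each parental genotype pair by prior × P(type-AB child):
  I^B I^B × I^A I^A: posterior weight 4/9.
  I^B I^B × I^A i: posterior weight 2/9.
  I^B i × I^A I^A: posterior weight 2/9.
  I^B i × I^A i: posterior weight 1/9.
Sum the posterior weight over pairs where Sami is I^B i: 1/3.

1/3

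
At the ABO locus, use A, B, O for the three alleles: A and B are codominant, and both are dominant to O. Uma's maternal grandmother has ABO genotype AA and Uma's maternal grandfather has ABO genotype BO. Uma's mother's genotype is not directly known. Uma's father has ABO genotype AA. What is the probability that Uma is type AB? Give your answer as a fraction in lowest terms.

1/4

Uma's mother's ABO genotype from AA × BO: 1/2 AB, 1/2 AO.
Crossing each possibility with the father AA and summing P(type AB): 1/2·1/2 + 1/2·0 = 1/4.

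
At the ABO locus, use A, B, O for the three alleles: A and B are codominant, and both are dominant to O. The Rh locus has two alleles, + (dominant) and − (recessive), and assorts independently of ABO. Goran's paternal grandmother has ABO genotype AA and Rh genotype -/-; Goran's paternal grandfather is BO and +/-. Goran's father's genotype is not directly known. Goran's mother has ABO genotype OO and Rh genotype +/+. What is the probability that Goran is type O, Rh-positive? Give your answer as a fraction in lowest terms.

Goran's father's ABO genotype from AA × BO: 1/2 AB, 1/2 AO.
Crossing each possibility with the mother OO and summing P(type O): 1/2·0 + 1/2·1/2 = 1/4.
Similarly for Rh via the father's Rh distribution: P(Rh+) = 1.
Independent loci: 1/4 × 1 = 1/4.

1/4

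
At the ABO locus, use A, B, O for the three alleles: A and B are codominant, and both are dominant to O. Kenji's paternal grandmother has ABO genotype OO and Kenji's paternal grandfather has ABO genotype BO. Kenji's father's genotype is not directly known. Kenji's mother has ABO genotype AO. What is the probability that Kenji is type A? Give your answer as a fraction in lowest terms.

Kenji's father's ABO genotype from OO × BO: 1/2 BO, 1/2 OO.
Crossing each possibility with the mother AO and summing P(type A): 1/2·1/4 + 1/2·1/2 = 3/8.

3/8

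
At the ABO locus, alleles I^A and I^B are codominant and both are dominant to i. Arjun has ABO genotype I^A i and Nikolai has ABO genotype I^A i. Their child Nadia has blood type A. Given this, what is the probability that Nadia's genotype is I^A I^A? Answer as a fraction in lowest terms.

Cross I^A i × I^A i → 1/4 I^A I^A, 1/2 I^A i, 1/4 i i.
Type-A genotypes among offspring: I^A I^A (1/4), I^A i (1/2); total 3/4.
P(I^A I^A | type A) = (1/4) / (3/4) = 1/3.

1/3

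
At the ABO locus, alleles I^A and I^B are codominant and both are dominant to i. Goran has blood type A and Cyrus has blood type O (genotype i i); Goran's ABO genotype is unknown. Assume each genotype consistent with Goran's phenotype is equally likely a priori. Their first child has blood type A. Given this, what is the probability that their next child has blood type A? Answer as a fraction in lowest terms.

5/6

Possible genotypes: Goran ∈ {I^A I^A, I^A i}; Cyrus ∈ {i i}.
Weight each parental genotype pair by prior × P(type-A child):
  I^A I^A × i i: posterior weight 2/3; P(next child type A) = 1.
  I^A i × i i: posterior weight 1/3; P(next child type A) = 1/2.
Weighted sum = 5/6.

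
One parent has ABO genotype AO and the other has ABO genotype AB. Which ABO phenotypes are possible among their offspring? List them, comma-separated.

Gametes from AO × AB give offspring ABO genotypes AA, AB, AO, BO, i.e. phenotypes A, B, AB.

A, B, AB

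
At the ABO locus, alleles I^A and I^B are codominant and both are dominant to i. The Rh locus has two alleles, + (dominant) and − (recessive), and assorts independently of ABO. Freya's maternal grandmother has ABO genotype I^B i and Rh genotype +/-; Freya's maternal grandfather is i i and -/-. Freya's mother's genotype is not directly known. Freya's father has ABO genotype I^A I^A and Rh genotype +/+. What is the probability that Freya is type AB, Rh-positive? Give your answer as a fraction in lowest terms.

1/4

Freya's mother's ABO genotype from I^B i × i i: 1/2 I^B i, 1/2 i i.
Crossing each possibility with the father I^A I^A and summing P(type AB): 1/2·1/2 + 1/2·0 = 1/4.
Similarly for Rh via the mother's Rh distribution: P(Rh+) = 1.
Independent loci: 1/4 × 1 = 1/4.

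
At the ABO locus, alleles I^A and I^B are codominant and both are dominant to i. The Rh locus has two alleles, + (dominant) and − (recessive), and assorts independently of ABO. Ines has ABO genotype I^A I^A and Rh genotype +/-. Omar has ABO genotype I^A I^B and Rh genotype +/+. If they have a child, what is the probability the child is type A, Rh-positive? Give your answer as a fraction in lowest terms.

1/2

ABO cross I^A I^A × I^A I^B → offspring phenotypes: 1/2 A, 1/2 AB.
Rh cross +/- × +/+ → 1 Rh+.
Independent loci: P(type A, Rh-positive) = 1/2 × 1 = 1/2.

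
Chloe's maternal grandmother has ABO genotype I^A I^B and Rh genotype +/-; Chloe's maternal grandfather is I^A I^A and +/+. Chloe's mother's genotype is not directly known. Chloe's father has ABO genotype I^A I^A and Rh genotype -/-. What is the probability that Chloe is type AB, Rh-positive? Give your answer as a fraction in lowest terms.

Chloe's mother's ABO genotype from I^A I^B × I^A I^A: 1/2 I^A I^A, 1/2 I^A I^B.
Crossing each possibility with the father I^A I^A and summing P(type AB): 1/2·0 + 1/2·1/2 = 1/4.
Similarly for Rh via the mother's Rh distribution: P(Rh+) = 3/4.
Independent loci: 1/4 × 3/4 = 3/16.

3/16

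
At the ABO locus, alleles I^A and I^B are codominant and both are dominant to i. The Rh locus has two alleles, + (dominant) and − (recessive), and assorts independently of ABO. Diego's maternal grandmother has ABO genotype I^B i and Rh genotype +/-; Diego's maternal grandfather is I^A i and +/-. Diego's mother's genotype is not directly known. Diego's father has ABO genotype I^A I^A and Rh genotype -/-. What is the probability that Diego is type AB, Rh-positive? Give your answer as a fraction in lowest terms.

Diego's mother's ABO genotype from I^B i × I^A i: 1/4 I^A I^B, 1/4 I^A i, 1/4 I^B i, 1/4 i i.
Crossing each possibility with the father I^A I^A and summing P(type AB): 1/4·1/2 + 1/4·0 + 1/4·1/2 + 1/4·0 = 1/4.
Similarly for Rh via the mother's Rh distribution: P(Rh+) = 1/2.
Independent loci: 1/4 × 1/2 = 1/8.

1/8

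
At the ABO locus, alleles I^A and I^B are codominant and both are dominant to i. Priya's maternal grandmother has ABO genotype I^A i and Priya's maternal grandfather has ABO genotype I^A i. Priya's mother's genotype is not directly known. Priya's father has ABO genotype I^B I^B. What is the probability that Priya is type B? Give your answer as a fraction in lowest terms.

1/2

Priya's mother's ABO genotype from I^A i × I^A i: 1/4 I^A I^A, 1/2 I^A i, 1/4 i i.
Crossing each possibility with the father I^B I^B and summing P(type B): 1/4·0 + 1/2·1/2 + 1/4·1 = 1/2.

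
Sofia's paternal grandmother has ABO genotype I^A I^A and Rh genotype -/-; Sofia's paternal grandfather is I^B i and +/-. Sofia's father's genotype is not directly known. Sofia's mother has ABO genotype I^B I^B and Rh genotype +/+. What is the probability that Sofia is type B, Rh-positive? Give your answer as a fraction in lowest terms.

Sofia's father's ABO genotype from I^A I^A × I^B i: 1/2 I^A I^B, 1/2 I^A i.
Crossing each possibility with the mother I^B I^B and summing P(type B): 1/2·1/2 + 1/2·1/2 = 1/2.
Similarly for Rh via the father's Rh distribution: P(Rh+) = 1.
Independent loci: 1/2 × 1 = 1/2.

1/2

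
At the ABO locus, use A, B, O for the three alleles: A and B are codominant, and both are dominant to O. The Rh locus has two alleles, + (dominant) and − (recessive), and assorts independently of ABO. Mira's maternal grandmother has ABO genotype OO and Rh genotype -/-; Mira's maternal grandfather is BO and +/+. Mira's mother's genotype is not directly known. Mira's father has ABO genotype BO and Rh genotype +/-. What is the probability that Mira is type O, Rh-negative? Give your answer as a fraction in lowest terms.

3/32

Mira's mother's ABO genotype from OO × BO: 1/2 BO, 1/2 OO.
Crossing each possibility with the father BO and summing P(type O): 1/2·1/4 + 1/2·1/2 = 3/8.
Similarly for Rh via the mother's Rh distribution: P(Rh-) = 1/4.
Independent loci: 3/8 × 1/4 = 3/32.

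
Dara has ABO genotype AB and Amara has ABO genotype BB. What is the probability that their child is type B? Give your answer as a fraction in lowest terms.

ABO cross AB × BB → offspring phenotypes: 1/2 B, 1/2 AB.
So P(type B) = 1/2.

1/2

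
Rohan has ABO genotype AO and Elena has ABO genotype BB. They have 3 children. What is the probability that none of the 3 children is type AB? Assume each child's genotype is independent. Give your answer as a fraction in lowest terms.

1/8

ABO cross AO × BB → 1/2 B, 1/2 AB.
So P(type AB) = 1/2 per child.
P(not type AB) = 1/2 for one child; (1/2)^3 = 1/8.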